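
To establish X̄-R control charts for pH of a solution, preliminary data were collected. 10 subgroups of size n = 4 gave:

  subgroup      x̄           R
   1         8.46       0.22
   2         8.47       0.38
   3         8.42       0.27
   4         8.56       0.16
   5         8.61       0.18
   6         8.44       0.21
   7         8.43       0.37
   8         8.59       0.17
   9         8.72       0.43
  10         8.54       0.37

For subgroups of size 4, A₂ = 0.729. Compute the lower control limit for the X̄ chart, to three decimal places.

X̄̄ = (8.46 + 8.47 + 8.42 + 8.56 + 8.61 + 8.44 + 8.43 + 8.59 + 8.72 + 8.54) / 10 = 85.2400 / 10 = 8.5240
R̄ = (0.22 + 0.38 + 0.27 + 0.16 + 0.18 + 0.21 + 0.37 + 0.17 + 0.43 + 0.37) / 10 = 2.7600 / 10 = 0.2760
LCL = X̄̄ − A₂·R̄ = 8.5240 − 0.729 × 0.2760 = 8.3228

8.323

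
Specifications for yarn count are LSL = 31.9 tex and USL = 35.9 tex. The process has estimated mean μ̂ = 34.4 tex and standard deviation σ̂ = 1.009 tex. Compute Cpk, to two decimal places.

Cpu = (USL − μ̂) / (3σ̂) = (35.9 − 34.4) / (3 × 1.009) = 0.4955; Cpl = (μ̂ − LSL) / (3σ̂) = (34.4 − 31.9) / (3 × 1.009) = 0.8259; Cpk = min(Cpu, Cpl) = 0.4955

0.50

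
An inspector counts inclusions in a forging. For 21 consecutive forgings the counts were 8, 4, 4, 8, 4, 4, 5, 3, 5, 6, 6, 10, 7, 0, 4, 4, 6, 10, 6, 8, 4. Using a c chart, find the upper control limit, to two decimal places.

12.57

c̄ = (8 + 4 + 4 + 8 + 4 + 4 + 5 + 3 + 5 + 6 + 6 + 10 + 7 + 0 + 4 + 4 + 6 + 10 + 6 + 8 + 4) / 21 = 116 / 21 = 5.5238
UCL = c̄ + 3√c̄ = 5.5238 + 3 × √5.5238 = 5.5238 + 3 × 2.3503 = 12.5746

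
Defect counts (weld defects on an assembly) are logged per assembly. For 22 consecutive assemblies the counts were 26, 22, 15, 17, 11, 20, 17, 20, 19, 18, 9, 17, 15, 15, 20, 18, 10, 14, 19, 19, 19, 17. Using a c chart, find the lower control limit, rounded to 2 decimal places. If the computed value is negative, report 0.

c̄ = (26 + 22 + 15 + 17 + 11 + 20 + 17 + 20 + 19 + 18 + 9 + 17 + 15 + 15 + 20 + 18 + 10 + 14 + 19 + 19 + 19 + 17) / 22 = 377 / 22 = 17.1364
LCL = c̄ − 3√c̄ = 17.1364 − 3 × 4.1396 = 4.7175

4.72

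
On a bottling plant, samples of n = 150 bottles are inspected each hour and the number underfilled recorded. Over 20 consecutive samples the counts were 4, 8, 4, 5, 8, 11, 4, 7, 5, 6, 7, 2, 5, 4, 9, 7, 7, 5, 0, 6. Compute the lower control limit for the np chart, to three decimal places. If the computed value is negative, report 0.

p̄ = Σdᵢ / (k·n) = 114 / (20 × 150) = 0.03800
LCL = np̄ − 3·√(np̄(1−p̄)) = 5.7000 − 3 × 2.3417 = -1.3250 → 0 (negative, so LCL = 0)

0.000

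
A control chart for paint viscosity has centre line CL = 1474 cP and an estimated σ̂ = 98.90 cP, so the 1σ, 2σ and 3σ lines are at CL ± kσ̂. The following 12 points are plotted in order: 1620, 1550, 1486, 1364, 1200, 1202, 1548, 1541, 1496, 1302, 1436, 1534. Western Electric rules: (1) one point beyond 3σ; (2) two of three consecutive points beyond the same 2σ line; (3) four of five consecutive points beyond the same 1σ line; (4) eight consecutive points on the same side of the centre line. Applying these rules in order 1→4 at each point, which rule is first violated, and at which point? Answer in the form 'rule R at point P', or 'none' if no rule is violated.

Zone of each point (C = within 1σ̂, B = 1σ̂–2σ̂, A = 2σ̂–3σ̂, * = beyond 3σ̂; sign = side of CL): 1:+B, 2:+C, 3:+C, 4:-B, 5:-A, 6:-A, 7:+C, 8:+C, 9:+C, 10:-B, 11:-C, 12:+C
Rule 2 (two of three consecutive points beyond the same 2σ limit) is satisfied at point 6.

rule 2 at point 6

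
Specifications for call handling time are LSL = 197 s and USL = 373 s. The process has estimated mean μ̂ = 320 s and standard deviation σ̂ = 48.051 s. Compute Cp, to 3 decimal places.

Cp = (USL − LSL) / (6σ̂) = (373 − 197) / (6 × 48.051) = 176.0000 / 288.3060 = 0.6105

0.610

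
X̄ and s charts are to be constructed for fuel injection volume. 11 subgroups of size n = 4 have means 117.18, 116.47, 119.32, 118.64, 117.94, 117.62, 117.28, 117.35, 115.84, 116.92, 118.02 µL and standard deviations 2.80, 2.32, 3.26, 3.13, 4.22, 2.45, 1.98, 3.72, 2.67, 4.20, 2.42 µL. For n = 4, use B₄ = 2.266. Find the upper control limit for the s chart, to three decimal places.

s̄ = (2.80 + 2.32 + 3.26 + 3.13 + 4.22 + 2.45 + 1.98 + 3.72 + 2.67 + 4.20 + 2.42) / 11 = 3.0155
UCL_s = B₄·s̄ = 2.266 × 3.0155 = 6.8330

6.833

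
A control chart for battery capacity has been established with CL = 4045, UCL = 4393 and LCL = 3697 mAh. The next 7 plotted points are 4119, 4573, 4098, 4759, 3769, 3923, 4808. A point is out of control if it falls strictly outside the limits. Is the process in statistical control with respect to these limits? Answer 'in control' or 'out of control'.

Compare each point to [3697, 4393]: sample 2 = 4573 > UCL; sample 4 = 4759 > UCL; sample 7 = 4808 > UCL.

out of control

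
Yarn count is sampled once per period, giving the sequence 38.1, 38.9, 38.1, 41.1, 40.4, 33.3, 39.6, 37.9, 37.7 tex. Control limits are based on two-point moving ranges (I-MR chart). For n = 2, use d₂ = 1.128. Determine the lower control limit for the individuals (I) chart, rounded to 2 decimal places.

X̄ = (38.1 + 38.9 + 38.1 + 41.1 + 40.4 + 33.3 + 39.6 + 37.9 + 37.7) / 9 = 38.3444
Moving ranges: 0.8, 0.8, 3.0, 0.7, 7.1, 6.3, 1.7, 0.2; M̄R̄ = 20.6000 / 8 = 2.5750
LCL = X̄ − 3·M̄R̄/d₂ = 38.3444 − 3 × 2.5750 / 1.128 = 31.4960

31.50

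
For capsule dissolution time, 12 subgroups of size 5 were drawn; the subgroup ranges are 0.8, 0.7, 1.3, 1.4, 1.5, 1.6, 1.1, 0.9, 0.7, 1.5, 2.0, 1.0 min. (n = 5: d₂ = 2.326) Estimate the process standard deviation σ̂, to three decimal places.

0.519

R̄ = (0.8 + 0.7 + 1.3 + 1.4 + 1.5 + 1.6 + 1.1 + 0.9 + 0.7 + 1.5 + 2.0 + 1.0) / 12 = 1.2083
σ̂ = R̄ / d₂ = 1.2083 / 2.326 = 0.5195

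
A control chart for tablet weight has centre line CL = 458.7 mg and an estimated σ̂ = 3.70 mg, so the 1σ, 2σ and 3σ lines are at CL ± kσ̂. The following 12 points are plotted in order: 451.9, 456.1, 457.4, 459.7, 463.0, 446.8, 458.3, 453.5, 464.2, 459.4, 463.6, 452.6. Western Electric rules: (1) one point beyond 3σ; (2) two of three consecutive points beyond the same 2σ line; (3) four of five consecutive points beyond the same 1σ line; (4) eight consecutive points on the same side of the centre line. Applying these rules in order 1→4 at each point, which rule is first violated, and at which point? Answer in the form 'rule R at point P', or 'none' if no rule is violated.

rule 1 at point 6

Zone of each point (C = within 1σ̂, B = 1σ̂–2σ̂, A = 2σ̂–3σ̂, * = beyond 3σ̂; sign = side of CL): 1:-B, 2:-C, 3:-C, 4:+C, 5:+B, 6:-*, 7:-C, 8:-B, 9:+B, 10:+C, 11:+B, 12:-B
Rule 1 (one point beyond the 3σ limits) is satisfied at point 6.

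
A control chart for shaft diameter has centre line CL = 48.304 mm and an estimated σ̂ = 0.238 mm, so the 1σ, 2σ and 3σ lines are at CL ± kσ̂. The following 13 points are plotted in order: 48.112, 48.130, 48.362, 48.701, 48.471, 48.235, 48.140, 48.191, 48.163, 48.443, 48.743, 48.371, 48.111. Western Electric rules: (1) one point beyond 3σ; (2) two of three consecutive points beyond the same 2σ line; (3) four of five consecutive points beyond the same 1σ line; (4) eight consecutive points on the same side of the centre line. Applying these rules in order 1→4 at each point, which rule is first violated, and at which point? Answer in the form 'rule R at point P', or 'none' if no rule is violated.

none

Zone of each point (C = within 1σ̂, B = 1σ̂–2σ̂, A = 2σ̂–3σ̂, * = beyond 3σ̂; sign = side of CL): 1:-C, 2:-C, 3:+C, 4:+B, 5:+C, 6:-C, 7:-C, 8:-C, 9:-C, 10:+C, 11:+B, 12:+C, 13:-C
No rule fires across all 13 points.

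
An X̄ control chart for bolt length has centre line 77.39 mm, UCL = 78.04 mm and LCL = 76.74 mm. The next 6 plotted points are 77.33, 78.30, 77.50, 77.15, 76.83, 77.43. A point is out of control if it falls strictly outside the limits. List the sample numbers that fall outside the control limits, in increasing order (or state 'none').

2

Compare each point to [76.74, 78.04]: sample 2 = 78.30 > UCL.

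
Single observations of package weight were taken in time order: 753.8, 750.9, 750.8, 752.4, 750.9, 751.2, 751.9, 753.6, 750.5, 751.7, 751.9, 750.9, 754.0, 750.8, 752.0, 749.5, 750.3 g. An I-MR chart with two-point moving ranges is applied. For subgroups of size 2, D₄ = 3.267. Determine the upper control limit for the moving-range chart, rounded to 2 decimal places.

5.13

Moving ranges: 2.9, 0.1, 1.6, 1.5, 0.3, 0.7, 1.7, 3.1, 1.2, 0.2, 1.0, 3.1, 3.2, 1.2, 2.5, 0.8; M̄R̄ = 25.1000 / 16 = 1.5688
UCL_MR = D₄·M̄R̄ = 3.267 × 1.5688 = 5.1251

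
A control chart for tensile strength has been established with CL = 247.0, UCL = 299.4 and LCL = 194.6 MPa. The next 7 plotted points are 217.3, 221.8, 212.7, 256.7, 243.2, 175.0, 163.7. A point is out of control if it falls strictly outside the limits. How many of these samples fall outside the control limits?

Compare each point to [194.6, 299.4]: sample 6 = 175.0 < LCL; sample 7 = 163.7 < LCL.

2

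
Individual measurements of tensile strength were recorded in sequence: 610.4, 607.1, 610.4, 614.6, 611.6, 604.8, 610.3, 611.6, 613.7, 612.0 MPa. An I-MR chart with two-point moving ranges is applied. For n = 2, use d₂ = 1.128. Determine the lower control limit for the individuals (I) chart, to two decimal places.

X̄ = (610.4 + 607.1 + 610.4 + 614.6 + 611.6 + 604.8 + 610.3 + 611.6 + 613.7 + 612.0) / 10 = 610.6500
Moving ranges: 3.3, 3.3, 4.2, 3.0, 6.8, 5.5, 1.3, 2.1, 1.7; M̄R̄ = 31.2000 / 9 = 3.4667
LCL = X̄ − 3·M̄R̄/d₂ = 610.6500 − 3 × 3.4667 / 1.128 = 601.4301

601.43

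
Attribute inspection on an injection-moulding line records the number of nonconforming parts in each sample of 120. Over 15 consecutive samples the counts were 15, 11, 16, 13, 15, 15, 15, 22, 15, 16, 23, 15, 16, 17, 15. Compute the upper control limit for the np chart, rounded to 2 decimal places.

p̄ = Σdᵢ / (k·n) = 239 / (15 × 120) = 0.13278
UCL = np̄ + 3·√(np̄(1−p̄)) = 15.9333 + 3 × √(15.9333×0.86722) = 15.9333 + 3 × 3.7172 = 27.0850

27.08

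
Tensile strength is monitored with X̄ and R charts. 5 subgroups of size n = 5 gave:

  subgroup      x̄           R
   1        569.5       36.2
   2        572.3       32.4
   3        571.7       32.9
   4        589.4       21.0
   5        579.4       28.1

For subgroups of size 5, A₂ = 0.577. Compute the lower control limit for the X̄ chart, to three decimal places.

559.081

X̄̄ = (569.5 + 572.3 + 571.7 + 589.4 + 579.4) / 5 = 2882.3000 / 5 = 576.4600
R̄ = (36.2 + 32.4 + 32.9 + 21.0 + 28.1) / 5 = 150.6000 / 5 = 30.1200
LCL = X̄̄ − A₂·R̄ = 576.4600 − 0.577 × 30.1200 = 559.0808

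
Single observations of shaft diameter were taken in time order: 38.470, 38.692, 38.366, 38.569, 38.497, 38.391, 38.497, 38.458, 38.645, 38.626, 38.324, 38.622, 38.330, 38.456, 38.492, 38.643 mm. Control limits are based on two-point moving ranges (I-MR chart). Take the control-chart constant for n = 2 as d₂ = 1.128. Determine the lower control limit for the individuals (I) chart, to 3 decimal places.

38.064

X̄ = (38.470 + 38.692 + 38.366 + 38.569 + 38.497 + 38.391 + 38.497 + 38.458 + 38.645 + 38.626 + 38.324 + 38.622 + 38.330 + 38.456 + 38.492 + 38.643) / 16 = 38.5049
Moving ranges: 0.222, 0.326, 0.203, 0.072, 0.106, 0.106, 0.039, 0.187, 0.019, 0.302, 0.298, 0.292, 0.126, 0.036, 0.151; M̄R̄ = 2.4850 / 15 = 0.1657
LCL = X̄ − 3·M̄R̄/d₂ = 38.5049 − 3 × 0.1657 / 1.128 = 38.0643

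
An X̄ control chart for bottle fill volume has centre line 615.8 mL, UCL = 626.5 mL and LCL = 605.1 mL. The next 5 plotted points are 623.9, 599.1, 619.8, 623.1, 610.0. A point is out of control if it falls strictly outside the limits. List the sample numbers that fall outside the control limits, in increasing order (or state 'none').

Compare each point to [605.1, 626.5]: sample 2 = 599.1 < LCL.

2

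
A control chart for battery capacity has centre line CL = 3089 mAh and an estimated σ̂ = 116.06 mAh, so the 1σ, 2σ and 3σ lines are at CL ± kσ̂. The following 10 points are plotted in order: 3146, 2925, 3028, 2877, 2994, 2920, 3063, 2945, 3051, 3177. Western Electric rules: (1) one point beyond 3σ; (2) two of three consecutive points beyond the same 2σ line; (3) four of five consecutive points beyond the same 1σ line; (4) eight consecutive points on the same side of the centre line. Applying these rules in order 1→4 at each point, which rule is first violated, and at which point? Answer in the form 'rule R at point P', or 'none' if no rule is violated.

Zone of each point (C = within 1σ̂, B = 1σ̂–2σ̂, A = 2σ̂–3σ̂, * = beyond 3σ̂; sign = side of CL): 1:+C, 2:-B, 3:-C, 4:-B, 5:-C, 6:-B, 7:-C, 8:-B, 9:-C, 10:+C
Rule 4 (eight consecutive points on the same side of the centre line) is satisfied at point 9.

rule 4 at point 9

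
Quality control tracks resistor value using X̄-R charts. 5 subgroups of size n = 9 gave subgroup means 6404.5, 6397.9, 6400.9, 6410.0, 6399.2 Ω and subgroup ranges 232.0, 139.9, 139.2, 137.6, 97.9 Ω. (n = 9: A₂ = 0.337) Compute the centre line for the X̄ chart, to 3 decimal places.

6402.500

X̄̄ = (6404.5 + 6397.9 + 6400.9 + 6410.0 + 6399.2) / 5 = 32012.5000 / 5 = 6402.5000
CL = X̄̄ = 6402.5000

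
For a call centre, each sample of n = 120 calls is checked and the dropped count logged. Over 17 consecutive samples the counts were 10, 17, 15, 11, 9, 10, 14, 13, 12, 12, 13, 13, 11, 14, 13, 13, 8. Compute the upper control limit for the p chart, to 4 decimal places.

p̄ = Σdᵢ / (k·n) = 208 / (17 × 120) = 0.10196
UCL = p̄ + 3·√(p̄(1−p̄)/n) = 0.10196 + 3 × √(0.10196×0.89804/120) = 0.10196 + 3 × 0.02762 = 0.18483

0.1848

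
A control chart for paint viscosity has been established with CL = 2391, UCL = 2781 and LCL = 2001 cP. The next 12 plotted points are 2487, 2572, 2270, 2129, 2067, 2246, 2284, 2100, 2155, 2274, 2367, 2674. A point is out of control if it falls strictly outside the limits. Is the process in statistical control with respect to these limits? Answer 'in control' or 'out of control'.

in control

All 12 points lie within [2001, 2781].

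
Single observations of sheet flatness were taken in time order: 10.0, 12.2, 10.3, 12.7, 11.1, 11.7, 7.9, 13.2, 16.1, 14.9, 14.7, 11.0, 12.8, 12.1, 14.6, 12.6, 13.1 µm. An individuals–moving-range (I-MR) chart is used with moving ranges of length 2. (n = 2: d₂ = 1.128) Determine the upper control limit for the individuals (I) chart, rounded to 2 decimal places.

X̄ = (10.0 + 12.2 + 10.3 + 12.7 + 11.1 + 11.7 + 7.9 + 13.2 + 16.1 + 14.9 + 14.7 + 11.0 + 12.8 + 12.1 + 14.6 + 12.6 + 13.1) / 17 = 12.4118
Moving ranges: 2.2, 1.9, 2.4, 1.6, 0.6, 3.8, 5.3, 2.9, 1.2, 0.2, 3.7, 1.8, 0.7, 2.5, 2.0, 0.5; M̄R̄ = 33.3000 / 16 = 2.0812
UCL = X̄ + 3·M̄R̄/d₂ = 12.4118 + 3 × 2.0812 / 1.128 = 17.9470

17.95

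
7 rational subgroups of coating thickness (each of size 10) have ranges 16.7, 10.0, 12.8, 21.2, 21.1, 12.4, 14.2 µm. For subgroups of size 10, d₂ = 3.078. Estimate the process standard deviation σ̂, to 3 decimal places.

5.031

R̄ = (16.7 + 10.0 + 12.8 + 21.2 + 21.1 + 12.4 + 14.2) / 7 = 15.4857
σ̂ = R̄ / d₂ = 15.4857 / 3.078 = 5.0311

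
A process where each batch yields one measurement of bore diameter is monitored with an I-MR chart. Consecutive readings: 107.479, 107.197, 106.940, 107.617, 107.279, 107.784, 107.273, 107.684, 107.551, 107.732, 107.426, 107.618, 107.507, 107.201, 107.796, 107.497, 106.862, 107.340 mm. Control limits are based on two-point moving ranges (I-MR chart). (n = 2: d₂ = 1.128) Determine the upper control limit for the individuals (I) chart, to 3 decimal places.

X̄ = (107.479 + 107.197 + 106.940 + 107.617 + 107.279 + 107.784 + 107.273 + 107.684 + 107.551 + 107.732 + 107.426 + 107.618 + 107.507 + 107.201 + 107.796 + 107.497 + 106.862 + 107.340) / 18 = 107.4324
Moving ranges: 0.282, 0.257, 0.677, 0.338, 0.505, 0.511, 0.411, 0.133, 0.181, 0.306, 0.192, 0.111, 0.306, 0.595, 0.299, 0.635, 0.478; M̄R̄ = 6.2170 / 17 = 0.3657
UCL = X̄ + 3·M̄R̄/d₂ = 107.4324 + 3 × 0.3657 / 1.128 = 108.4050

108.405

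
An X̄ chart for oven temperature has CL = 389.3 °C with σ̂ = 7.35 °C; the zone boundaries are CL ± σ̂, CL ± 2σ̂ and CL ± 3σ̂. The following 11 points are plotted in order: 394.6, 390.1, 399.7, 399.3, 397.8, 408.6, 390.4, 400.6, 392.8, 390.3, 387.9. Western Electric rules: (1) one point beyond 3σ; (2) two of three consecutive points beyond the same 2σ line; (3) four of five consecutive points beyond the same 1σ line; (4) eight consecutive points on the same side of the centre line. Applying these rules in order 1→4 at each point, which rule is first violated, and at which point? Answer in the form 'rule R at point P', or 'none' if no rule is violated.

rule 3 at point 6

Zone of each point (C = within 1σ̂, B = 1σ̂–2σ̂, A = 2σ̂–3σ̂, * = beyond 3σ̂; sign = side of CL): 1:+C, 2:+C, 3:+B, 4:+B, 5:+B, 6:+A, 7:+C, 8:+B, 9:+C, 10:+C, 11:-C
Rule 3 (four of five consecutive points beyond the same 1σ limit) is satisfied at point 6.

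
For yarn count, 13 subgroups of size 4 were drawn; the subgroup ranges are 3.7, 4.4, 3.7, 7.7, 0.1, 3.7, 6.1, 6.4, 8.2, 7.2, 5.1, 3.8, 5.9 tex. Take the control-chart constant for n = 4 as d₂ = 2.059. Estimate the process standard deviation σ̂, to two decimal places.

R̄ = (3.7 + 4.4 + 3.7 + 7.7 + 0.1 + 3.7 + 6.1 + 6.4 + 8.2 + 7.2 + 5.1 + 3.8 + 5.9) / 13 = 5.0769
σ̂ = R̄ / d₂ = 5.0769 / 2.059 = 2.4657

2.47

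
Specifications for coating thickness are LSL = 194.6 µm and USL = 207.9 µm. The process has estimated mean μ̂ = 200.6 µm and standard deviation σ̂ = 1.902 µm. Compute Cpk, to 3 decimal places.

1.052

Cpu = (USL − μ̂) / (3σ̂) = (207.9 − 200.6) / (3 × 1.902) = 1.2794; Cpl = (μ̂ − LSL) / (3σ̂) = (200.6 − 194.6) / (3 × 1.902) = 1.0515; Cpk = min(Cpu, Cpl) = 1.0515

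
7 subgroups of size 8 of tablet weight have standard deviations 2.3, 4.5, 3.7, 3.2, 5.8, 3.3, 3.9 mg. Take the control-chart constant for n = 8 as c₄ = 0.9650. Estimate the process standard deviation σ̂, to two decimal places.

s̄ = (2.3 + 4.5 + 3.7 + 3.2 + 5.8 + 3.3 + 3.9) / 7 = 3.8143
σ̂ = s̄ / c₄ = 3.8143 / 0.9650 = 3.9526

3.95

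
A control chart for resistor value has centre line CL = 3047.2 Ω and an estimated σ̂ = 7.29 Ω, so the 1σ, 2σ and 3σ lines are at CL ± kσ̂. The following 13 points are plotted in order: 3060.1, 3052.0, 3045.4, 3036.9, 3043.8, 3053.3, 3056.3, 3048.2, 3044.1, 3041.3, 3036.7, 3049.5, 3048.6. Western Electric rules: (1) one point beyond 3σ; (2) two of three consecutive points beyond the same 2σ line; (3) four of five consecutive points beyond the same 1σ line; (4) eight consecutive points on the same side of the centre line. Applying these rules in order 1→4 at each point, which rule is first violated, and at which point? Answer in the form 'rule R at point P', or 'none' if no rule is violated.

none

Zone of each point (C = within 1σ̂, B = 1σ̂–2σ̂, A = 2σ̂–3σ̂, * = beyond 3σ̂; sign = side of CL): 1:+B, 2:+C, 3:-C, 4:-B, 5:-C, 6:+C, 7:+B, 8:+C, 9:-C, 10:-C, 11:-B, 12:+C, 13:+C
No rule fires across all 13 points.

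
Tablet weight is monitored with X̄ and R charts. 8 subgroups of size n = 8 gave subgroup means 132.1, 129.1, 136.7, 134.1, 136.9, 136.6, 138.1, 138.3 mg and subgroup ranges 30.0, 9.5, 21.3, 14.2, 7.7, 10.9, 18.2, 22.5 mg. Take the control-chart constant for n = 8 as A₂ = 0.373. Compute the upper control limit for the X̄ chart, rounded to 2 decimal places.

X̄̄ = (132.1 + 129.1 + 136.7 + 134.1 + 136.9 + 136.6 + 138.1 + 138.3) / 8 = 1081.9000 / 8 = 135.2375
R̄ = (30.0 + 9.5 + 21.3 + 14.2 + 7.7 + 10.9 + 18.2 + 22.5) / 8 = 134.3000 / 8 = 16.7875
UCL = X̄̄ + A₂·R̄ = 135.2375 + 0.373 × 16.7875 = 141.4992

141.50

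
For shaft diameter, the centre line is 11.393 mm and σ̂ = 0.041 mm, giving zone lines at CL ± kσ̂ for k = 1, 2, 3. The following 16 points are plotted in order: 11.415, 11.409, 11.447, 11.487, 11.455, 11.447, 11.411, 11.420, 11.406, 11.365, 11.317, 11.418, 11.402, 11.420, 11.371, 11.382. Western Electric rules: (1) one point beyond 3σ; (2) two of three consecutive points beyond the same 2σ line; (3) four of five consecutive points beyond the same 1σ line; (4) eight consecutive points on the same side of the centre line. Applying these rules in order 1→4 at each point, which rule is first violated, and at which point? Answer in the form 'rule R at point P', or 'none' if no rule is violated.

rule 3 at point 6

Zone of each point (C = within 1σ̂, B = 1σ̂–2σ̂, A = 2σ̂–3σ̂, * = beyond 3σ̂; sign = side of CL): 1:+C, 2:+C, 3:+B, 4:+A, 5:+B, 6:+B, 7:+C, 8:+C, 9:+C, 10:-C, 11:-B, 12:+C, 13:+C, 14:+C, 15:-C, 16:-C
Rule 3 (four of five consecutive points beyond the same 1σ limit) is satisfied at point 6.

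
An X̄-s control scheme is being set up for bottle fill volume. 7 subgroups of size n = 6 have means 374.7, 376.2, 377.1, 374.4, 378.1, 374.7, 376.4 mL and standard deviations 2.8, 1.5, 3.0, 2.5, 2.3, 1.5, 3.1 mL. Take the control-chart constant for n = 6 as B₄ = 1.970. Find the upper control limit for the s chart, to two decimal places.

s̄ = (2.8 + 1.5 + 3.0 + 2.5 + 2.3 + 1.5 + 3.1) / 7 = 2.3857
UCL_s = B₄·s̄ = 1.970 × 2.3857 = 4.6999

4.70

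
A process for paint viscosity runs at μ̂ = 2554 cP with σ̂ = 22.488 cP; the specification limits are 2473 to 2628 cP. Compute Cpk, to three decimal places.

1.097

Cpu = (USL − μ̂) / (3σ̂) = (2628 − 2554) / (3 × 22.488) = 1.0969; Cpl = (μ̂ − LSL) / (3σ̂) = (2554 − 2473) / (3 × 22.488) = 1.2006; Cpk = min(Cpu, Cpl) = 1.0969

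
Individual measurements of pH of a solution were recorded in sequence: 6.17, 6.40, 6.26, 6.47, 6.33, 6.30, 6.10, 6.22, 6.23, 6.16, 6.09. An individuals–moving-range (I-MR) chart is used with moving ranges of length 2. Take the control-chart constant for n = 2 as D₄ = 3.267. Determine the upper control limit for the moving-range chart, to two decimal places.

0.40

Moving ranges: 0.23, 0.14, 0.21, 0.14, 0.03, 0.20, 0.12, 0.01, 0.07, 0.07; M̄R̄ = 1.2200 / 10 = 0.1220
UCL_MR = D₄·M̄R̄ = 3.267 × 0.1220 = 0.3986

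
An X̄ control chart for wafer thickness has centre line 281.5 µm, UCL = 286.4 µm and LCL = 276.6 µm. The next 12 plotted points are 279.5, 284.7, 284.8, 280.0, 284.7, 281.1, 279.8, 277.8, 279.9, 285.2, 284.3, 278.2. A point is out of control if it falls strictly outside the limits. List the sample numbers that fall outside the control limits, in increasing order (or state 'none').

All 12 points lie within [276.6, 286.4].

none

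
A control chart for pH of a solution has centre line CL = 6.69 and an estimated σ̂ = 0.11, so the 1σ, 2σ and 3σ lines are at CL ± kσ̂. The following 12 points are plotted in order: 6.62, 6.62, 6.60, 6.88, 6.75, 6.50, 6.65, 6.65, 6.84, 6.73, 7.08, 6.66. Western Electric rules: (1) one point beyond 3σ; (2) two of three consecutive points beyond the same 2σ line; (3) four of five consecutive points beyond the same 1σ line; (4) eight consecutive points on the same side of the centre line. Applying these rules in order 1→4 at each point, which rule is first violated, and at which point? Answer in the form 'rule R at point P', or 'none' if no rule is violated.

rule 1 at point 11

Zone of each point (C = within 1σ̂, B = 1σ̂–2σ̂, A = 2σ̂–3σ̂, * = beyond 3σ̂; sign = side of CL): 1:-C, 2:-C, 3:-C, 4:+B, 5:+C, 6:-B, 7:-C, 8:-C, 9:+B, 10:+C, 11:+*, 12:-C
Rule 1 (one point beyond the 3σ limits) is satisfied at point 11.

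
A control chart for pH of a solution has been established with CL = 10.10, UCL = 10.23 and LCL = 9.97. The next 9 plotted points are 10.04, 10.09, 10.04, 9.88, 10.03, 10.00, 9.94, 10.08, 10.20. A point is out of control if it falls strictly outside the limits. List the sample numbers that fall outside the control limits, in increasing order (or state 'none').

Compare each point to [9.97, 10.23]: sample 4 = 9.88 < LCL; sample 7 = 9.94 < LCL.

4, 7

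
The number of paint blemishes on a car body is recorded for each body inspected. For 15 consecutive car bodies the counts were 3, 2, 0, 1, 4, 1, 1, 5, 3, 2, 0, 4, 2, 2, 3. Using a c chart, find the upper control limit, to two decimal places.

6.65

c̄ = (3 + 2 + 0 + 1 + 4 + 1 + 1 + 5 + 3 + 2 + 0 + 4 + 2 + 2 + 3) / 15 = 33 / 15 = 2.2000
UCL = c̄ + 3√c̄ = 2.2000 + 3 × √2.2000 = 2.2000 + 3 × 1.4832 = 6.6497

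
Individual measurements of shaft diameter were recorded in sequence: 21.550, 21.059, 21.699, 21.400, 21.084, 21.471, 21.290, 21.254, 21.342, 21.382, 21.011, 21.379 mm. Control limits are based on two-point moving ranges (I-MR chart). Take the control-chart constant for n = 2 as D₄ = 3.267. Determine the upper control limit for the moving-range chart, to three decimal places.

Moving ranges: 0.491, 0.640, 0.299, 0.316, 0.387, 0.181, 0.036, 0.088, 0.040, 0.371, 0.368; M̄R̄ = 3.2170 / 11 = 0.2925
UCL_MR = D₄·M̄R̄ = 3.267 × 0.2925 = 0.9554

0.955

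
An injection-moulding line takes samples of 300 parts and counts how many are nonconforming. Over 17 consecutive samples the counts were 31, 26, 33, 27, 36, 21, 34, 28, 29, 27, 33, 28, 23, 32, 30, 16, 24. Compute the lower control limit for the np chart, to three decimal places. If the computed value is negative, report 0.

12.974

p̄ = Σdᵢ / (k·n) = 478 / (17 × 300) = 0.09373
LCL = np̄ − 3·√(np̄(1−p̄)) = 28.1176 − 3 × 5.0480 = 12.9736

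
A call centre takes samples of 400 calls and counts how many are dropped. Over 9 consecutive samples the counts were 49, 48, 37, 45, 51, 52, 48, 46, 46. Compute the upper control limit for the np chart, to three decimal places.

66.190

p̄ = Σdᵢ / (k·n) = 422 / (9 × 400) = 0.11722
UCL = np̄ + 3·√(np̄(1−p̄)) = 46.8889 + 3 × √(46.8889×0.88278) = 46.8889 + 3 × 6.4337 = 66.1900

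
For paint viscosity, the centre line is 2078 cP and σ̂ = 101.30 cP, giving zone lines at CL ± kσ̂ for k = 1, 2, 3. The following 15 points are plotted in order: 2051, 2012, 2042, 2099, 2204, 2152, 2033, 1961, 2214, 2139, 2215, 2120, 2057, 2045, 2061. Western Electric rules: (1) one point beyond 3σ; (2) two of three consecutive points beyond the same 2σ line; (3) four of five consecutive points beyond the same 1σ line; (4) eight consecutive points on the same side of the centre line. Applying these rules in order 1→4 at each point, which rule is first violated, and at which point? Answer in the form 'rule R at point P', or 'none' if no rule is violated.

none

Zone of each point (C = within 1σ̂, B = 1σ̂–2σ̂, A = 2σ̂–3σ̂, * = beyond 3σ̂; sign = side of CL): 1:-C, 2:-C, 3:-C, 4:+C, 5:+B, 6:+C, 7:-C, 8:-B, 9:+B, 10:+C, 11:+B, 12:+C, 13:-C, 14:-C, 15:-C
No rule fires across all 15 points.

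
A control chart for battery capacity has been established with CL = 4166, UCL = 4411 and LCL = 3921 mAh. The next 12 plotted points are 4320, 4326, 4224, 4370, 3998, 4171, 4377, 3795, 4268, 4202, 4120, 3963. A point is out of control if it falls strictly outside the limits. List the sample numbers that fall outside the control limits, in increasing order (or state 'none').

8

Compare each point to [3921, 4411]: sample 8 = 3795 < LCL.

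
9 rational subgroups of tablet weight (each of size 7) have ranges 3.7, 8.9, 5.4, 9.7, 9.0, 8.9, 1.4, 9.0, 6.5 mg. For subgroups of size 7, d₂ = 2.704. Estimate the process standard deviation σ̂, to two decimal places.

2.57

R̄ = (3.7 + 8.9 + 5.4 + 9.7 + 9.0 + 8.9 + 1.4 + 9.0 + 6.5) / 9 = 6.9444
σ̂ = R̄ / d₂ = 6.9444 / 2.704 = 2.5682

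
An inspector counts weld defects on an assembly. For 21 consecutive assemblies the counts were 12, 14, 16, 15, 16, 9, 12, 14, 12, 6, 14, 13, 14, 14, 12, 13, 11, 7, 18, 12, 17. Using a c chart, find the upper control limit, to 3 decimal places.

c̄ = (12 + 14 + 16 + 15 + 16 + 9 + 12 + 14 + 12 + 6 + 14 + 13 + 14 + 14 + 12 + 13 + 11 + 7 + 18 + 12 + 17) / 21 = 271 / 21 = 12.9048
UCL = c̄ + 3√c̄ = 12.9048 + 3 × √12.9048 = 12.9048 + 3 × 3.5923 = 23.6817

23.682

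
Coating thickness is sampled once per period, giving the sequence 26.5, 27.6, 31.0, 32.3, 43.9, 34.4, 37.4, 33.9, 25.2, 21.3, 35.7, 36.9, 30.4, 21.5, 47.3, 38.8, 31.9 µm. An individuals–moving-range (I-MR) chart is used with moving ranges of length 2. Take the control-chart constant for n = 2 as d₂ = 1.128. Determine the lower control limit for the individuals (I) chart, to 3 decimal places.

X̄ = (26.5 + 27.6 + 31.0 + 32.3 + 43.9 + 34.4 + 37.4 + 33.9 + 25.2 + 21.3 + 35.7 + 36.9 + 30.4 + 21.5 + 47.3 + 38.8 + 31.9) / 17 = 32.7059
Moving ranges: 1.1, 3.4, 1.3, 11.6, 9.5, 3.0, 3.5, 8.7, 3.9, 14.4, 1.2, 6.5, 8.9, 25.8, 8.5, 6.9; M̄R̄ = 118.2000 / 16 = 7.3875
LCL = X̄ − 3·M̄R̄/d₂ = 32.7059 − 3 × 7.3875 / 1.128 = 13.0583

13.058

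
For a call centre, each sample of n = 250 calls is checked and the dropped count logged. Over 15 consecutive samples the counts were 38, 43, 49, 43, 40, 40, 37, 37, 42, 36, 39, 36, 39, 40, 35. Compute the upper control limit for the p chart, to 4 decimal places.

0.2277

p̄ = Σdᵢ / (k·n) = 594 / (15 × 250) = 0.15840
UCL = p̄ + 3·√(p̄(1−p̄)/n) = 0.15840 + 3 × √(0.15840×0.84160/250) = 0.15840 + 3 × 0.02309 = 0.22768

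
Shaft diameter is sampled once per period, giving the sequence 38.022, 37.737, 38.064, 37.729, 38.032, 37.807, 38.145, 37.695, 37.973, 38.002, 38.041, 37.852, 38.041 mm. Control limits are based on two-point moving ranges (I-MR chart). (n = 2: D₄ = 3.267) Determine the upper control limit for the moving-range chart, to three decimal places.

0.813

Moving ranges: 0.285, 0.327, 0.335, 0.303, 0.225, 0.338, 0.450, 0.278, 0.029, 0.039, 0.189, 0.189; M̄R̄ = 2.9870 / 12 = 0.2489
UCL_MR = D₄·M̄R̄ = 3.267 × 0.2489 = 0.8132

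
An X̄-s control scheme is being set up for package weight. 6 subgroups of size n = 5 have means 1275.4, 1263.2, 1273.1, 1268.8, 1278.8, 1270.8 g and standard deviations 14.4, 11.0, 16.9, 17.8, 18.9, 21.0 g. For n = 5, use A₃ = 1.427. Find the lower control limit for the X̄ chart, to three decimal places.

1247.900

X̄̄ = (1275.4 + 1263.2 + 1273.1 + 1268.8 + 1278.8 + 1270.8) / 6 = 1271.6833
s̄ = (14.4 + 11.0 + 16.9 + 17.8 + 18.9 + 21.0) / 6 = 16.6667
LCL = X̄̄ − A₃·s̄ = 1271.6833 − 1.427 × 16.6667 = 1247.9000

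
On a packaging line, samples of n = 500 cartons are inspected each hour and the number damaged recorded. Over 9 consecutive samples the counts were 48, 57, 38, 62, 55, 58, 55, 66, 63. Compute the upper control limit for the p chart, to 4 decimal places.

p̄ = Σdᵢ / (k·n) = 502 / (9 × 500) = 0.11156
UCL = p̄ + 3·√(p̄(1−p̄)/n) = 0.11156 + 3 × √(0.11156×0.88844/500) = 0.11156 + 3 × 0.01408 = 0.15379

0.1538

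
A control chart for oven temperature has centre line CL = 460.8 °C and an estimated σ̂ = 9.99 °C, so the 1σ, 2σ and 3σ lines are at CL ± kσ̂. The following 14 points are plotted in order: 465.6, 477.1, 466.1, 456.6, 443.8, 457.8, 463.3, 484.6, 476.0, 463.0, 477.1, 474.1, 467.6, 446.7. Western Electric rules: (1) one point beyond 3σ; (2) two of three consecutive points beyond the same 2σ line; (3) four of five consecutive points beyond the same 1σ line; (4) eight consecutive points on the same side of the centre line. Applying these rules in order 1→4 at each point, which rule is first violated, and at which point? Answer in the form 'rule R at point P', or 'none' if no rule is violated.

Zone of each point (C = within 1σ̂, B = 1σ̂–2σ̂, A = 2σ̂–3σ̂, * = beyond 3σ̂; sign = side of CL): 1:+C, 2:+B, 3:+C, 4:-C, 5:-B, 6:-C, 7:+C, 8:+A, 9:+B, 10:+C, 11:+B, 12:+B, 13:+C, 14:-B
Rule 3 (four of five consecutive points beyond the same 1σ limit) is satisfied at point 12.

rule 3 at point 12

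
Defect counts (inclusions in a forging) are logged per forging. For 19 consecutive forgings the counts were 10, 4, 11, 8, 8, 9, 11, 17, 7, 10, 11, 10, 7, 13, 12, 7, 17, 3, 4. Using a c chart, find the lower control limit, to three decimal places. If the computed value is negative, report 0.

c̄ = (10 + 4 + 11 + 8 + 8 + 9 + 11 + 17 + 7 + 10 + 11 + 10 + 7 + 13 + 12 + 7 + 17 + 3 + 4) / 19 = 179 / 19 = 9.4211
LCL = c̄ − 3√c̄ = 9.4211 − 3 × 3.0694 = 0.2129

0.213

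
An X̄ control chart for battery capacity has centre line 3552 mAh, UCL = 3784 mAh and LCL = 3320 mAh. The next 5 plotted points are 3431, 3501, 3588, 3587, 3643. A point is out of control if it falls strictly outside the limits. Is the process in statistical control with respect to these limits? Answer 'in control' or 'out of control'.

All 5 points lie within [3320, 3784].

in control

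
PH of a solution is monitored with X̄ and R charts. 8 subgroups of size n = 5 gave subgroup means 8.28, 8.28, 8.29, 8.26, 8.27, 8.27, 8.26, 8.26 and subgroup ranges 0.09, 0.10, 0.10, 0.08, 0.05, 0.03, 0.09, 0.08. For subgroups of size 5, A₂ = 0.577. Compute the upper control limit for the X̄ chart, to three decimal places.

X̄̄ = (8.28 + 8.28 + 8.29 + 8.26 + 8.27 + 8.27 + 8.26 + 8.26) / 8 = 66.1700 / 8 = 8.2713
R̄ = (0.09 + 0.10 + 0.10 + 0.08 + 0.05 + 0.03 + 0.09 + 0.08) / 8 = 0.6200 / 8 = 0.0775
UCL = X̄̄ + A₂·R̄ = 8.2713 + 0.577 × 0.0775 = 8.3160

8.316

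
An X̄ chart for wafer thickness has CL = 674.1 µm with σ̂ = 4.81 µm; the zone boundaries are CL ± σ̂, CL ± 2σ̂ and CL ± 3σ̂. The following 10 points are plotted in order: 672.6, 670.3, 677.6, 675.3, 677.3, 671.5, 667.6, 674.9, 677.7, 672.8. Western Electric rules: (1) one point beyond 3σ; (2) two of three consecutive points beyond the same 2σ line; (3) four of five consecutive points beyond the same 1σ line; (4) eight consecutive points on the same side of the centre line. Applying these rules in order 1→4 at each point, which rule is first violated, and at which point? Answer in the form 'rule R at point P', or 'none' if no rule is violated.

none

Zone of each point (C = within 1σ̂, B = 1σ̂–2σ̂, A = 2σ̂–3σ̂, * = beyond 3σ̂; sign = side of CL): 1:-C, 2:-C, 3:+C, 4:+C, 5:+C, 6:-C, 7:-B, 8:+C, 9:+C, 10:-C
No rule fires across all 10 points.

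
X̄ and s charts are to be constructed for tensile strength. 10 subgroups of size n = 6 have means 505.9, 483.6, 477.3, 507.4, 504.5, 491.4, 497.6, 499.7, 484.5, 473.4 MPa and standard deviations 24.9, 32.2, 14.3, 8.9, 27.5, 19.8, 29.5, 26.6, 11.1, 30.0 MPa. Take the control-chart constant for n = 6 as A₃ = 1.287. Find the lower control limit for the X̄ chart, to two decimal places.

X̄̄ = (505.9 + 483.6 + 477.3 + 507.4 + 504.5 + 491.4 + 497.6 + 499.7 + 484.5 + 473.4) / 10 = 492.5300
s̄ = (24.9 + 32.2 + 14.3 + 8.9 + 27.5 + 19.8 + 29.5 + 26.6 + 11.1 + 30.0) / 10 = 22.4800
LCL = X̄̄ − A₃·s̄ = 492.5300 − 1.287 × 22.4800 = 463.5982

463.60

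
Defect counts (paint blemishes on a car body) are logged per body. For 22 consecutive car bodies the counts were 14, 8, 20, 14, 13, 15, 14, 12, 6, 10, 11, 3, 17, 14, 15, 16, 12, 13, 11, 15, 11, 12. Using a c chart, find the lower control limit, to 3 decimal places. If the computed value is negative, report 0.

c̄ = (14 + 8 + 20 + 14 + 13 + 15 + 14 + 12 + 6 + 10 + 11 + 3 + 17 + 14 + 15 + 16 + 12 + 13 + 11 + 15 + 11 + 12) / 22 = 276 / 22 = 12.5455
LCL = c̄ − 3√c̄ = 12.5455 − 3 × 3.5420 = 1.9196

1.920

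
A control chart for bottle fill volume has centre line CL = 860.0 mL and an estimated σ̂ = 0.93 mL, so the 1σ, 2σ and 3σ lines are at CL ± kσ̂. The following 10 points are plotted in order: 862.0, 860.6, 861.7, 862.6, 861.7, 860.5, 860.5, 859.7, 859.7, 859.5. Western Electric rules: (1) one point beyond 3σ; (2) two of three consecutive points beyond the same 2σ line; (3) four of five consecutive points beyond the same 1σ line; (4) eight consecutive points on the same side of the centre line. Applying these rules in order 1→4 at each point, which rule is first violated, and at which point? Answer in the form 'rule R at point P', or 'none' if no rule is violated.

Zone of each point (C = within 1σ̂, B = 1σ̂–2σ̂, A = 2σ̂–3σ̂, * = beyond 3σ̂; sign = side of CL): 1:+A, 2:+C, 3:+B, 4:+A, 5:+B, 6:+C, 7:+C, 8:-C, 9:-C, 10:-C
Rule 3 (four of five consecutive points beyond the same 1σ limit) is satisfied at point 5.

rule 3 at point 5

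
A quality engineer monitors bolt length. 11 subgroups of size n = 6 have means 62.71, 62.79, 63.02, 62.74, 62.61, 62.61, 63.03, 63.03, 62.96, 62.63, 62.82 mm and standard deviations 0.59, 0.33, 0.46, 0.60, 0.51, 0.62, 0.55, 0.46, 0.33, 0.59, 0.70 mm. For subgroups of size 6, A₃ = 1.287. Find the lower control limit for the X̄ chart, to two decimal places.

62.14

X̄̄ = (62.71 + 62.79 + 63.02 + 62.74 + 62.61 + 62.61 + 63.03 + 63.03 + 62.96 + 62.63 + 62.82) / 11 = 62.8136
s̄ = (0.59 + 0.33 + 0.46 + 0.60 + 0.51 + 0.62 + 0.55 + 0.46 + 0.33 + 0.59 + 0.70) / 11 = 0.5218
LCL = X̄̄ − A₃·s̄ = 62.8136 − 1.287 × 0.5218 = 62.1421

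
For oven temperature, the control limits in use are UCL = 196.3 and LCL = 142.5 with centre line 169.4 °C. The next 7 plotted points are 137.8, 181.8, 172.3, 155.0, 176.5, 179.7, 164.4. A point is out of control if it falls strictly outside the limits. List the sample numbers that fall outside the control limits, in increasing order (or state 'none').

1

Compare each point to [142.5, 196.3]: sample 1 = 137.8 < LCL.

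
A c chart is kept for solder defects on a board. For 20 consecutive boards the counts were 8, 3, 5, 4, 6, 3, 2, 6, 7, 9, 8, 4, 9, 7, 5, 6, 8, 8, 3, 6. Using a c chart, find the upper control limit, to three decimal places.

c̄ = (8 + 3 + 5 + 4 + 6 + 3 + 2 + 6 + 7 + 9 + 8 + 4 + 9 + 7 + 5 + 6 + 8 + 8 + 3 + 6) / 20 = 117 / 20 = 5.8500
UCL = c̄ + 3√c̄ = 5.8500 + 3 × √5.8500 = 5.8500 + 3 × 2.4187 = 13.1060

13.106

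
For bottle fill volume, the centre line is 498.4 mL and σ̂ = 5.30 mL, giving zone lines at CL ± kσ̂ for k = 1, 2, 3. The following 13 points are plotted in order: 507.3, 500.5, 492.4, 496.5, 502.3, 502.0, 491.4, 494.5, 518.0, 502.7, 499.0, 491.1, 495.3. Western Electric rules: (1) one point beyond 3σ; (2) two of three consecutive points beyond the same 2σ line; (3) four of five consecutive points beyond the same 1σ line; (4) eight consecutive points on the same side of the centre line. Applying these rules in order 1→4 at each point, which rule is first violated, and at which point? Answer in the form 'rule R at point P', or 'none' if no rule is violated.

Zone of each point (C = within 1σ̂, B = 1σ̂–2σ̂, A = 2σ̂–3σ̂, * = beyond 3σ̂; sign = side of CL): 1:+B, 2:+C, 3:-B, 4:-C, 5:+C, 6:+C, 7:-B, 8:-C, 9:+*, 10:+C, 11:+C, 12:-B, 13:-C
Rule 1 (one point beyond the 3σ limits) is satisfied at point 9.

rule 1 at point 9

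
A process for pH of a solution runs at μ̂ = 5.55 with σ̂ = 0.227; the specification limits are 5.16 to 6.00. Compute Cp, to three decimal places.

Cp = (USL − LSL) / (6σ̂) = (6.00 − 5.16) / (6 × 0.227) = 0.8400 / 1.3620 = 0.6167

0.617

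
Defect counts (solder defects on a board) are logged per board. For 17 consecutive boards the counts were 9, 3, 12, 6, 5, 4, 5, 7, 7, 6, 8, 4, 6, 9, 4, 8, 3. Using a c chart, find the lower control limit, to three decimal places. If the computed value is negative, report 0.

c̄ = (9 + 3 + 12 + 6 + 5 + 4 + 5 + 7 + 7 + 6 + 8 + 4 + 6 + 9 + 4 + 8 + 3) / 17 = 106 / 17 = 6.2353
LCL = c̄ − 3√c̄ = 6.2353 − 3 × 2.4971 = -1.2559 → 0 (cannot be negative)

0.000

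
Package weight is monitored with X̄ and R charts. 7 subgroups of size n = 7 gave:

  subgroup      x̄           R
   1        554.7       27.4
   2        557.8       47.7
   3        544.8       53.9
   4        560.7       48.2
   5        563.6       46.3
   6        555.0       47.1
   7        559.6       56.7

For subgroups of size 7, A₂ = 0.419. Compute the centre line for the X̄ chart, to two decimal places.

X̄̄ = (554.7 + 557.8 + 544.8 + 560.7 + 563.6 + 555.0 + 559.6) / 7 = 3896.2000 / 7 = 556.6000
CL = X̄̄ = 556.6000

556.60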